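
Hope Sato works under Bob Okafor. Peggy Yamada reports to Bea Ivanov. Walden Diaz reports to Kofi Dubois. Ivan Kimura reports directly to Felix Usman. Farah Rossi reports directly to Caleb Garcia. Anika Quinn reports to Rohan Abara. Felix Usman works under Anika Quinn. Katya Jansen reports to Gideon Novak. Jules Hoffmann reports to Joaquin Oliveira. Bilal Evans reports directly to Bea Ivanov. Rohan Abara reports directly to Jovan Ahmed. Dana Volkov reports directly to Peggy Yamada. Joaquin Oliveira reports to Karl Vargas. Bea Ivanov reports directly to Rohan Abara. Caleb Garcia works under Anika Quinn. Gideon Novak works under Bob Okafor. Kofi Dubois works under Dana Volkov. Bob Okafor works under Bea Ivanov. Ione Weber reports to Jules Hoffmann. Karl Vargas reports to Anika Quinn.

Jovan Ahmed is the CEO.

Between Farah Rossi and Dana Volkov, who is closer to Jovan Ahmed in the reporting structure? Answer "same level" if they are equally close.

same level

Both Farah Rossi and Dana Volkov are 4 levels below Jovan Ahmed.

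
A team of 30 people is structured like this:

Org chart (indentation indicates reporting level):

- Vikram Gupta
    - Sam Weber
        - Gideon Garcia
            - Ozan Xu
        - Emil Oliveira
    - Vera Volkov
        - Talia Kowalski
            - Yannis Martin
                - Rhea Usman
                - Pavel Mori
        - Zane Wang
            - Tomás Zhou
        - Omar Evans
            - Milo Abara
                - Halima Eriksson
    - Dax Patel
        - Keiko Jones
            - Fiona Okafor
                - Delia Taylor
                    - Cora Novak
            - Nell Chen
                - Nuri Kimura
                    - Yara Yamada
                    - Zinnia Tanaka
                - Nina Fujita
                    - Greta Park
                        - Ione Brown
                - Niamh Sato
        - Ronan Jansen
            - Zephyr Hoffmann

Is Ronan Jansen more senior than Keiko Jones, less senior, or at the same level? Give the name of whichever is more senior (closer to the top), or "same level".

Both Ronan Jansen and Keiko Jones are 2 levels below Vikram Gupta.

same level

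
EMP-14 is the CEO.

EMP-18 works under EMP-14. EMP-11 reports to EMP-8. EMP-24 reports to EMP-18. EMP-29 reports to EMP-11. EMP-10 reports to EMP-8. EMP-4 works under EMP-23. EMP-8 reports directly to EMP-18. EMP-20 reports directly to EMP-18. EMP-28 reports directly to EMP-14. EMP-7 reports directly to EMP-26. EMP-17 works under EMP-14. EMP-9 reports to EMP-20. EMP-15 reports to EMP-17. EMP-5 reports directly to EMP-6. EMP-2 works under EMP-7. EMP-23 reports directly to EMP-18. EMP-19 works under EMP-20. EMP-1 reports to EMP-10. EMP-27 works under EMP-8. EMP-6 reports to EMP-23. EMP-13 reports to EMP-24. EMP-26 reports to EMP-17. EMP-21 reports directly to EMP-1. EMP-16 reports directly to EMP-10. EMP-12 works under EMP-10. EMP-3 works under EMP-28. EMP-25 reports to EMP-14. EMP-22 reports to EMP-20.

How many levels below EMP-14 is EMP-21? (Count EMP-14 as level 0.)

Chain from EMP-21 up to EMP-14: EMP-21 → EMP-1 → EMP-10 → EMP-8 → EMP-18 → EMP-14. That is 5 steps up, so EMP-21 is 5 levels below EMP-14.

5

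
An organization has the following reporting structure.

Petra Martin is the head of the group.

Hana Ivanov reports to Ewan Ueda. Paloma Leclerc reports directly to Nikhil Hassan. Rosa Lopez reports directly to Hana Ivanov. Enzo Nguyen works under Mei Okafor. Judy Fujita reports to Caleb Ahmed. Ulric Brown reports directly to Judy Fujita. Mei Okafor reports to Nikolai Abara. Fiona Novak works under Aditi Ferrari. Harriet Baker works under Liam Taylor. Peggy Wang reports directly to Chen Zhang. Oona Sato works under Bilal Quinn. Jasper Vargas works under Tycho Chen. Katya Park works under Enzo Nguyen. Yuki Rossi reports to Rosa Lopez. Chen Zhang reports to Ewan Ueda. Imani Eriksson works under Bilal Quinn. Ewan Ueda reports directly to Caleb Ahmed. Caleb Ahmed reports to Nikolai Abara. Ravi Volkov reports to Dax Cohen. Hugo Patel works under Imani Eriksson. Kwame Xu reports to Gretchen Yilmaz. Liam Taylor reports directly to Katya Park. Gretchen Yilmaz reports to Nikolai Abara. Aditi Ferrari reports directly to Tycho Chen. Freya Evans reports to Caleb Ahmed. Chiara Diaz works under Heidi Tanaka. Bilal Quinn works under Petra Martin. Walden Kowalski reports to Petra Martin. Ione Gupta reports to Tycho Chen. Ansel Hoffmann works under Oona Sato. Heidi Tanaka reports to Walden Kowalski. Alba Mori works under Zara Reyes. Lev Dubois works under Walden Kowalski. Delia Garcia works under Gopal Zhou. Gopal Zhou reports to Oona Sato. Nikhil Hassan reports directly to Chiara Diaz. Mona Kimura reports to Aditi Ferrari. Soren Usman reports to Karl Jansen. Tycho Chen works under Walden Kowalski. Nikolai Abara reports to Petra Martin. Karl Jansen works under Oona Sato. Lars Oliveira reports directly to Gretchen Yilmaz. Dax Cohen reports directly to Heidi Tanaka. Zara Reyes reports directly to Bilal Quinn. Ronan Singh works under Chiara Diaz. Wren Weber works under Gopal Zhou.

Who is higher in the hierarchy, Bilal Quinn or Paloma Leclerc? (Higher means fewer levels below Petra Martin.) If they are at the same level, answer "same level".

Bilal Quinn

Bilal Quinn is 1 level below Petra Martin; Paloma Leclerc is 5. Bilal Quinn is higher.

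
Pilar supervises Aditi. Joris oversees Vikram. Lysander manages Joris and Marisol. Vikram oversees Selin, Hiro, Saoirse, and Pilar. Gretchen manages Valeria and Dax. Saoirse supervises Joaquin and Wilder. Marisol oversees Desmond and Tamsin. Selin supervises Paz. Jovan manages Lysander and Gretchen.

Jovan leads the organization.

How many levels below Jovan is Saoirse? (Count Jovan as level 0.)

4

Chain from Saoirse up to Jovan: Saoirse → Vikram → Joris → Lysander → Jovan. That is 4 steps up, so Saoirse is 4 levels below Jovan.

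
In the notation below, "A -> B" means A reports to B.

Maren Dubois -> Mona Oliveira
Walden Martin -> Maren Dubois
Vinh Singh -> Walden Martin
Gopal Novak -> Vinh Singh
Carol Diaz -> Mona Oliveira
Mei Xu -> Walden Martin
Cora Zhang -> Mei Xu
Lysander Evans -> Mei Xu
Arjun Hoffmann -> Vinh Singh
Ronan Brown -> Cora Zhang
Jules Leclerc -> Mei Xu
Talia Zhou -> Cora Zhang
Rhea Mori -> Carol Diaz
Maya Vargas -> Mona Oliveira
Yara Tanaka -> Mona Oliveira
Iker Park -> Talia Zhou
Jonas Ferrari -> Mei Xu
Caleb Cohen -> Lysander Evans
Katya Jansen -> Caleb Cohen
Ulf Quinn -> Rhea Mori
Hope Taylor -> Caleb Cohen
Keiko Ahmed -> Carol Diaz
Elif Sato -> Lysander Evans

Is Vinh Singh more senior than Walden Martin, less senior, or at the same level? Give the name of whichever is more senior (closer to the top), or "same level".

Vinh Singh is 3 levels below Mona Oliveira; Walden Martin is 2. Walden Martin is higher.

Walden Martin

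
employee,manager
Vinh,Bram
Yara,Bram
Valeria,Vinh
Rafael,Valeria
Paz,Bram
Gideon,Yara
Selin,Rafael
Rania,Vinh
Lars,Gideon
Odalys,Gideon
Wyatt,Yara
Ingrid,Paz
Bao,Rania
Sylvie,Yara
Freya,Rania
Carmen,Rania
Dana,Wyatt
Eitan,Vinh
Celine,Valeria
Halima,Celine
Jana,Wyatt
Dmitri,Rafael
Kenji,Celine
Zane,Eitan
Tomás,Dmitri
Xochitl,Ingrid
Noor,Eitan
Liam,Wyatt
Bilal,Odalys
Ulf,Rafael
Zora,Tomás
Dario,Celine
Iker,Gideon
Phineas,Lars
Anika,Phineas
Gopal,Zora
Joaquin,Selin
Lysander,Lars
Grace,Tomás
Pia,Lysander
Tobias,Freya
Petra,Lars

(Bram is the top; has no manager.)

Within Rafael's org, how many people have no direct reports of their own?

The people in Rafael's organization with no one reporting to them are Ulf, Grace, Gopal, Joaquin. That is 4.

4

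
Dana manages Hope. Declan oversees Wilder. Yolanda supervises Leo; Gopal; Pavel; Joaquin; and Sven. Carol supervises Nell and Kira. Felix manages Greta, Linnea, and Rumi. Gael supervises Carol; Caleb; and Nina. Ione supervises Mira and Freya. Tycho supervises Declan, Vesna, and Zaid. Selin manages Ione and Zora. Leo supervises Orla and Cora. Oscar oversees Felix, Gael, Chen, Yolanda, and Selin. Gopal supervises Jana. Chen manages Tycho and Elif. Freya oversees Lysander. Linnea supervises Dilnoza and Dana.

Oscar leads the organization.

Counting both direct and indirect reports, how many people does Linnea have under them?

3

Linnea directly manages Dana, Dilnoza. Under Dana: Hope (1). Dilnoza has no reports. So Linnea's organization is 2 direct reports plus everyone under them: 2 + 1 = 3.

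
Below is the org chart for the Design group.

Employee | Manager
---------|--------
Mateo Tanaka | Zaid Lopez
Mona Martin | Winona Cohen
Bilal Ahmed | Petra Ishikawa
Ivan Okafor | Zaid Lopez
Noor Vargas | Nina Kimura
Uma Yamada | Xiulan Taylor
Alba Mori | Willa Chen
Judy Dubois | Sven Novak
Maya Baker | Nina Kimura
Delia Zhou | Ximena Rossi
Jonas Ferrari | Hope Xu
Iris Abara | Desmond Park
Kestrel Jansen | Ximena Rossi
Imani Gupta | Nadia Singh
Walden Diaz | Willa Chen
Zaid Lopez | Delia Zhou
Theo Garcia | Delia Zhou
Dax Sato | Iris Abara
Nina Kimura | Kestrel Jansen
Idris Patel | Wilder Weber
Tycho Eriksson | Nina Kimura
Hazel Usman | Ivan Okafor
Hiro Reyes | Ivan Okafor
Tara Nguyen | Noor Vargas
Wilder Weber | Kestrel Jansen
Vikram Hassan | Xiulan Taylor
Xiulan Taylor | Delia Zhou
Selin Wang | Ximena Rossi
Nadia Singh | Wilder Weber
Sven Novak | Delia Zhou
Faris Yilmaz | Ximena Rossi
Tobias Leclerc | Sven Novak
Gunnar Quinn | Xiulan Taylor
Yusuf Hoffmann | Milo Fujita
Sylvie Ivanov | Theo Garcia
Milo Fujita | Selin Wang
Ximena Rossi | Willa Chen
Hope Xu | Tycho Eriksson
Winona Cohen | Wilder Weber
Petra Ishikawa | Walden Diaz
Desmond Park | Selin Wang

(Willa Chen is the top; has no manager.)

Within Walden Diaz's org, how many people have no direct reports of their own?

1

The only person in Walden Diaz's organization with no one reporting to them is Bilal Ahmed. That is 1.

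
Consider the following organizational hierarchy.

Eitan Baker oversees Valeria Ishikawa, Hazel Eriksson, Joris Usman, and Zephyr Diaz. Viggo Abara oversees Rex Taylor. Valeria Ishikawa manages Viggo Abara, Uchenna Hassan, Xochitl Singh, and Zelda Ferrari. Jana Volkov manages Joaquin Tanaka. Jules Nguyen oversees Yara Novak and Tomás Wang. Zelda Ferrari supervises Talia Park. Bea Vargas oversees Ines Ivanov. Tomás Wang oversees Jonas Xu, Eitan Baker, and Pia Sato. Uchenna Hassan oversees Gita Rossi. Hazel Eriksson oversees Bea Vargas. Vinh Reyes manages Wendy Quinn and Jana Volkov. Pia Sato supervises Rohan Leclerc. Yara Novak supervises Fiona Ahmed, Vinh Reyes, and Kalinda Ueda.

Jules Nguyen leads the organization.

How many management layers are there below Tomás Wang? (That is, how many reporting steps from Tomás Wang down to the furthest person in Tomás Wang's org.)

4

The longest chain under Tomás Wang runs Tomás Wang → Eitan Baker → Hazel Eriksson → Bea Vargas → Ines Ivanov, which is 4 levels below Tomás Wang.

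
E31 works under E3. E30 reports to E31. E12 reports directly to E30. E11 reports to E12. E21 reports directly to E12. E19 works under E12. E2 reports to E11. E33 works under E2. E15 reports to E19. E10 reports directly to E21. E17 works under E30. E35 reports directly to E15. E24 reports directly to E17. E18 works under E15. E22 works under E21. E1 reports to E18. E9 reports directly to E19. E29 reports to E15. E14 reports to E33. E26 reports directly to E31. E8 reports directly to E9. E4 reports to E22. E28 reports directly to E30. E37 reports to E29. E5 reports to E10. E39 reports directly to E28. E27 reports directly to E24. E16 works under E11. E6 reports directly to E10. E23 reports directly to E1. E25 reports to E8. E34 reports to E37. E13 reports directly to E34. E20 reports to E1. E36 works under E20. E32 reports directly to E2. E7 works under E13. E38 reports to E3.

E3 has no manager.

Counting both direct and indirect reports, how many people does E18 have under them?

4

E18 directly manages E1. Under E1: E20, E36, E23 (3). That's 4 in total.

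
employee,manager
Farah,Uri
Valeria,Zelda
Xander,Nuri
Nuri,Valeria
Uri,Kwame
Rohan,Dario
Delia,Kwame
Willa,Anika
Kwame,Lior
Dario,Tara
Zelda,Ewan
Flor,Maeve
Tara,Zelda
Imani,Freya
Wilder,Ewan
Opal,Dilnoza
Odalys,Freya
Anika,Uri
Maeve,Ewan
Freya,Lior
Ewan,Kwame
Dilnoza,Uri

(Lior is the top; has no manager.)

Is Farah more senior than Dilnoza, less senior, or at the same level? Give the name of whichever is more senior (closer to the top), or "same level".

same level

Both Farah and Dilnoza are 3 levels below Lior.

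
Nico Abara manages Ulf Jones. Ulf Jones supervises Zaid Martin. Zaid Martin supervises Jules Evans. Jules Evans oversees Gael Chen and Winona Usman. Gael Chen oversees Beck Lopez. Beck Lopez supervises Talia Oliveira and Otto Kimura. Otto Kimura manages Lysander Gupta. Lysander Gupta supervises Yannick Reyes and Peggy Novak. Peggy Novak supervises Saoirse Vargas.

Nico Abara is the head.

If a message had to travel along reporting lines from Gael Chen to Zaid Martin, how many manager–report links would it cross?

2

Gael Chen is in Zaid Martin's organization: the chain from Gael Chen up to Zaid Martin is Gael Chen → Jules Evans → Zaid Martin, which is 2 links.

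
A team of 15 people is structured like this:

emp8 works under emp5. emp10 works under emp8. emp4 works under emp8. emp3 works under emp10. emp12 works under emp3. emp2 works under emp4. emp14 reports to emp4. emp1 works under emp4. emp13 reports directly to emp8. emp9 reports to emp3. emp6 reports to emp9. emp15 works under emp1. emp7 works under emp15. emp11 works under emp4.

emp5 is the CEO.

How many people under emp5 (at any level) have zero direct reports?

The people in emp5's organization with no one reporting to them are emp13, emp11, emp7, emp14, emp2, emp6, emp12. That is 7.

7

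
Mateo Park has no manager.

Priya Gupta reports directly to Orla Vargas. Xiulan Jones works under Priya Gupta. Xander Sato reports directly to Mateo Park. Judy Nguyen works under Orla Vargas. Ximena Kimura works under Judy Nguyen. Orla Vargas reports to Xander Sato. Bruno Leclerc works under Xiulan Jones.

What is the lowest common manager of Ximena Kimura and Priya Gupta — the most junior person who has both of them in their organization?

Orla Vargas

Ximena Kimura's chain of managers is Judy Nguyen, Orla Vargas, Xander Sato, Mateo Park. Priya Gupta's chain of managers is Orla Vargas, Xander Sato, Mateo Park. The first manager that appears in both chains is Orla Vargas.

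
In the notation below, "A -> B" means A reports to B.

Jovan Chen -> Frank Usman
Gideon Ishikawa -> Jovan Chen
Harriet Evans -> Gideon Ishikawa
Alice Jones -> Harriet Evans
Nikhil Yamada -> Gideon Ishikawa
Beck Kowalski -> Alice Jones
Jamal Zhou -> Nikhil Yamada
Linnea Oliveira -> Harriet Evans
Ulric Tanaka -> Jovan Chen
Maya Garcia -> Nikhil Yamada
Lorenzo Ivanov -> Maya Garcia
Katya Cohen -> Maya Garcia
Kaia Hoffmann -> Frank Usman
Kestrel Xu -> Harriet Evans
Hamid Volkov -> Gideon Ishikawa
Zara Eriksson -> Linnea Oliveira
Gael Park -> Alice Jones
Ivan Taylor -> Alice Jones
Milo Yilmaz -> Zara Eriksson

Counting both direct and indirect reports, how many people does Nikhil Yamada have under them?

Nikhil Yamada directly manages Jamal Zhou, Maya Garcia. Jamal Zhou has no reports. Under Maya Garcia: Katya Cohen, Lorenzo Ivanov (2). So Nikhil Yamada's organization is 2 direct reports plus everyone under them: 1 + 3 = 4.

4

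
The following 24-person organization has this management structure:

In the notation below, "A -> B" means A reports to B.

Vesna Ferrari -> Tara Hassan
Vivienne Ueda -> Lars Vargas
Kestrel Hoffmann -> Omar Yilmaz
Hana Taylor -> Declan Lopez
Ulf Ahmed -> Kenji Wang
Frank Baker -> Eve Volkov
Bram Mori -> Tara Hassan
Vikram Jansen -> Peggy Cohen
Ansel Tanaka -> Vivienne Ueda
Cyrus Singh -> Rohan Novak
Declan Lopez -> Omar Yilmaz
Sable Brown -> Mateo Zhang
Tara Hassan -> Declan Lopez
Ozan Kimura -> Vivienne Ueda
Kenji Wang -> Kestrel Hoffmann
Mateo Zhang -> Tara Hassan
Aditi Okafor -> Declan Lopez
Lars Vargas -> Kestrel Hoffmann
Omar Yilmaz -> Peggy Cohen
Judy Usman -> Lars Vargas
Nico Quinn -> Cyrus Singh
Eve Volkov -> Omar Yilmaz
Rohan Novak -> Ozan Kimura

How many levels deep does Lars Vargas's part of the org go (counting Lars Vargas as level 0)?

The longest chain under Lars Vargas runs Lars Vargas → Vivienne Ueda → Ozan Kimura → Rohan Novak → Cyrus Singh → Nico Quinn, which is 5 levels below Lars Vargas.

5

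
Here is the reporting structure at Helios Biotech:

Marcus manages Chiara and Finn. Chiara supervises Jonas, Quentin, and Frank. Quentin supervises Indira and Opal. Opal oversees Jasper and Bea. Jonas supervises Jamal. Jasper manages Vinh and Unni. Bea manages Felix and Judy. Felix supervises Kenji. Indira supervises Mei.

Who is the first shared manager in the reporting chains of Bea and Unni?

Bea's chain of managers is Opal, Quentin, Chiara, Marcus. Unni's chain of managers is Jasper, Opal, Quentin, Chiara, Marcus. The first manager that appears in both chains is Opal.

Opal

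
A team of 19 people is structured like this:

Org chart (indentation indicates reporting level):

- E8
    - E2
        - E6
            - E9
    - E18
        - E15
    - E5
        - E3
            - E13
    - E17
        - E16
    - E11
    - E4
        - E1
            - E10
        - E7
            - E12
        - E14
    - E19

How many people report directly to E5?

1

E5 directly manages E3. That is 1 direct report.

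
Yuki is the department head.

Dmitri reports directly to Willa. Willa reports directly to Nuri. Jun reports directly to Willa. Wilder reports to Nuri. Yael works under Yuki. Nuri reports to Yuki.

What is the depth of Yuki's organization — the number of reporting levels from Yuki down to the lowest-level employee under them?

The longest chain under Yuki runs Yuki → Nuri → Willa → Dmitri, which is 3 levels below Yuki.

3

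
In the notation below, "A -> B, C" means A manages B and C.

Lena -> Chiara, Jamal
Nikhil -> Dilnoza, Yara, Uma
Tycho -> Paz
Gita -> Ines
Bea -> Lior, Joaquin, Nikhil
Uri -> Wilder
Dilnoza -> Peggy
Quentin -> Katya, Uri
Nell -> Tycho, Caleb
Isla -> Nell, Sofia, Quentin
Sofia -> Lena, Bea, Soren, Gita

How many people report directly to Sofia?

4

Sofia directly manages Lena, Bea, Soren, Gita. That is 4 direct reports.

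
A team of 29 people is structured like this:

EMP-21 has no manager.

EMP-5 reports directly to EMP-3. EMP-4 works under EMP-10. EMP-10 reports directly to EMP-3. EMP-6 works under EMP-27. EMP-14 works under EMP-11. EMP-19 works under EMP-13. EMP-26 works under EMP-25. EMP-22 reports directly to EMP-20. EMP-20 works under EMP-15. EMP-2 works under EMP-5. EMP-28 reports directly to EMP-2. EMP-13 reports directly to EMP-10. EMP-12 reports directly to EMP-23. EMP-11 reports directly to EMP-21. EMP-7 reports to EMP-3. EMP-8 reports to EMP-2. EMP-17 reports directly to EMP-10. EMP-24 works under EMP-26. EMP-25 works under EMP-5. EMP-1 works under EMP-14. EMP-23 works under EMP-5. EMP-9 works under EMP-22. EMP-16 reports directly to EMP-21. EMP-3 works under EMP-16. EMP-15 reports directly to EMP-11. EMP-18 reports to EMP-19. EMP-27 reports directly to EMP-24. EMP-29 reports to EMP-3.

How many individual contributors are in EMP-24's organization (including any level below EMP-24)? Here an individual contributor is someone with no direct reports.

The only person in EMP-24's organization with no one reporting to them is EMP-6. That is 1.

1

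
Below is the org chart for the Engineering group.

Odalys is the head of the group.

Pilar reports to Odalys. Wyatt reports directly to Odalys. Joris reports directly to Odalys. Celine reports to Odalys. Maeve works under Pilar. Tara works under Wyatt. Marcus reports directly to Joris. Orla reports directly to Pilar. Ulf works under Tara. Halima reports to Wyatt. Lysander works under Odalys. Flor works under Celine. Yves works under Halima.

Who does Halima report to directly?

Wyatt

Halima reports directly to Wyatt.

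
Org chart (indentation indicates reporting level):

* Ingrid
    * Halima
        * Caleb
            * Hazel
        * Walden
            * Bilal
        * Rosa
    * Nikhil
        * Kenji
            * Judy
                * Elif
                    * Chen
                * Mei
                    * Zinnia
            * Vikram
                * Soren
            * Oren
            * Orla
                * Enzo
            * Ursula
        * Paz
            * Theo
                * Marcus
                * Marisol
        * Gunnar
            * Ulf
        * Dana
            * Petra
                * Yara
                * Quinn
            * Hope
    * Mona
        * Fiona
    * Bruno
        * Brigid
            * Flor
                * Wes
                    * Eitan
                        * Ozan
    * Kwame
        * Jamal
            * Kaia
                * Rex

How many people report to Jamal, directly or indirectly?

Jamal directly manages Kaia. Under Kaia: Rex (1). That's 2 in total.

2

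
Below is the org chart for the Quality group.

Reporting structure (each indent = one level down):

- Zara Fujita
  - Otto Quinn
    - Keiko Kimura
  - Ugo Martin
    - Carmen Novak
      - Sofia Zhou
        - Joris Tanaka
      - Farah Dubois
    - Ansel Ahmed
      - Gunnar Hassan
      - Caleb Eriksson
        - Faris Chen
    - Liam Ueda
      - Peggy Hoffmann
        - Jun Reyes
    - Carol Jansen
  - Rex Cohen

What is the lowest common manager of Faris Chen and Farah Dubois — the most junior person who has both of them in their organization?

Faris Chen's chain of managers is Caleb Eriksson, Ansel Ahmed, Ugo Martin, Zara Fujita. Farah Dubois's chain of managers is Carmen Novak, Ugo Martin, Zara Fujita. The first manager that appears in both chains is Ugo Martin.

Ugo Martin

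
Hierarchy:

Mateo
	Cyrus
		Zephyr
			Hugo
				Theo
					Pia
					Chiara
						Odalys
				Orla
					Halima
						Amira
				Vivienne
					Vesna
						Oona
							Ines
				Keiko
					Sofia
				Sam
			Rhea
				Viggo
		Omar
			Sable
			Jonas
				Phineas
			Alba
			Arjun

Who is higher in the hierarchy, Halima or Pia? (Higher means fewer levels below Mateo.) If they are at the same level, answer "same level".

Both Halima and Pia are 5 levels below Mateo.

same level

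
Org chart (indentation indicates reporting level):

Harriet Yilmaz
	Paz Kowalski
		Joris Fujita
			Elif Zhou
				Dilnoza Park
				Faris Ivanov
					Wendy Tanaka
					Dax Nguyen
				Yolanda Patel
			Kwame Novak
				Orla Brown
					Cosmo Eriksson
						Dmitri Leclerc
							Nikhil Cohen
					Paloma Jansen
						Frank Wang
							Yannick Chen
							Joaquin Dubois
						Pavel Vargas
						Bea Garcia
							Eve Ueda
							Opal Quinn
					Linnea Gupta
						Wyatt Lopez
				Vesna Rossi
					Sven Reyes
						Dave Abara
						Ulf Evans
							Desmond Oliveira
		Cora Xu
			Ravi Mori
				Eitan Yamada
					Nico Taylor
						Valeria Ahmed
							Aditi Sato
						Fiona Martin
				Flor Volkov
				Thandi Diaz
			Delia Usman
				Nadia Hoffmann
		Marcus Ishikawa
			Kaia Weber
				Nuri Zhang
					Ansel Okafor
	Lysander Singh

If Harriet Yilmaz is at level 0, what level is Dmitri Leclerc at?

6

Chain from Dmitri Leclerc up to Harriet Yilmaz: Dmitri Leclerc → Cosmo Eriksson → Orla Brown → Kwame Novak → Joris Fujita → Paz Kowalski → Harriet Yilmaz. That is 6 steps up, so Dmitri Leclerc is 6 levels below Harriet Yilmaz.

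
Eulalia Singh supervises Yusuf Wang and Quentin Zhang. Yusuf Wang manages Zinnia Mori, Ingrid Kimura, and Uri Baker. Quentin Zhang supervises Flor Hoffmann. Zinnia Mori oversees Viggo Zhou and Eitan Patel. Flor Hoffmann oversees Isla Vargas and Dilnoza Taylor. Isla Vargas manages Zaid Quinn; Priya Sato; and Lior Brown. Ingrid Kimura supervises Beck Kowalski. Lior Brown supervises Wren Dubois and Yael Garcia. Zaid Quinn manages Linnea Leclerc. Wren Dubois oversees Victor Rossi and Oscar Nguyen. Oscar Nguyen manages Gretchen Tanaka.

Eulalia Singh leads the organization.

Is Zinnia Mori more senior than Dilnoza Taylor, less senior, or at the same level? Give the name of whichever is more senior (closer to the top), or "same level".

Zinnia Mori

Zinnia Mori is 2 levels below Eulalia Singh; Dilnoza Taylor is 3. Zinnia Mori is higher.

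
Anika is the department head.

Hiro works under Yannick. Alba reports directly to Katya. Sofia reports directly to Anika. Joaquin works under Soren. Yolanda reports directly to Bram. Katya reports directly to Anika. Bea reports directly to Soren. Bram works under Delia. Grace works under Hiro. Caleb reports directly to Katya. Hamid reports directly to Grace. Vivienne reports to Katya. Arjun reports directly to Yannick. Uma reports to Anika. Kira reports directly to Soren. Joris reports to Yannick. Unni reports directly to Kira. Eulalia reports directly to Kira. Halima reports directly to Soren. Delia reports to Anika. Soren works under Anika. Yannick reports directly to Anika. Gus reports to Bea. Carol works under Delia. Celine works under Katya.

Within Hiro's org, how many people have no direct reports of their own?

1

The only person in Hiro's organization with no one reporting to them is Hamid. That is 1.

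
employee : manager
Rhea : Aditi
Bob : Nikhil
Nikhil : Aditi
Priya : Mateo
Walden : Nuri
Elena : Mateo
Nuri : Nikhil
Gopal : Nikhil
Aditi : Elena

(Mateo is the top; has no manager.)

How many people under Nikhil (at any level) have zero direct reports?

3

The people in Nikhil's organization with no one reporting to them are Bob, Gopal, Walden. That is 3.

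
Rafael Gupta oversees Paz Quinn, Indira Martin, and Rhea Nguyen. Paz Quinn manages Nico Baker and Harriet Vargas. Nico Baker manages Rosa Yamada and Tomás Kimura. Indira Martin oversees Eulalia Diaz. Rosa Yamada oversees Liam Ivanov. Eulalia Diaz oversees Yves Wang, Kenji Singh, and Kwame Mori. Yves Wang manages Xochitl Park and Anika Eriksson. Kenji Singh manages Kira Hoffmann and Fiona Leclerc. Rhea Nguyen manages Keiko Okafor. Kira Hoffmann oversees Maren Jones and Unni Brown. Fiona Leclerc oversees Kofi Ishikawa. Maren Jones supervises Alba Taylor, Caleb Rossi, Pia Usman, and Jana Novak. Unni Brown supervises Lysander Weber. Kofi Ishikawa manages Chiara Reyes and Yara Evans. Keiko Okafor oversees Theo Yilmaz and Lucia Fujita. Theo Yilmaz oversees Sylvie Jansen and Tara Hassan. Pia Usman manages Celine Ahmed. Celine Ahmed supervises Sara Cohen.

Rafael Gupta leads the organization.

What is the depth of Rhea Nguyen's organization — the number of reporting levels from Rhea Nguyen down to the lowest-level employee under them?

3

The longest chain under Rhea Nguyen runs Rhea Nguyen → Keiko Okafor → Theo Yilmaz → Tara Hassan, which is 3 levels below Rhea Nguyen.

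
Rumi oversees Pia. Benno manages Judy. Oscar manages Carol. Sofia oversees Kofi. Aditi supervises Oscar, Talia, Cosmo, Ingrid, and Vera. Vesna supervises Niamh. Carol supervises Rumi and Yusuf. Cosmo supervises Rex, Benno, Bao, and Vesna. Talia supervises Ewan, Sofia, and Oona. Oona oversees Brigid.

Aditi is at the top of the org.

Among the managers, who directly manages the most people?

Aditi

Direct-report counts: Aditi has 5; Cosmo has 4; Vesna has 1; Benno has 1; Talia has 3; Oona has 1; Sofia has 1; Oscar has 1; Carol has 2; Rumi has 1. The largest is 5, held by Aditi.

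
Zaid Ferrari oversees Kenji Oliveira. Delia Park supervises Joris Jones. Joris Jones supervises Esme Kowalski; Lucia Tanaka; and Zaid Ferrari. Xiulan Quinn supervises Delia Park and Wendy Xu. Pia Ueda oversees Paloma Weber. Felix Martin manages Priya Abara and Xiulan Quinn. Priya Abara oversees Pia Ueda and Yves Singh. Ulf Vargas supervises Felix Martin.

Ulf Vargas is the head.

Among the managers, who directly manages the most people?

Direct-report counts: Ulf Vargas has 1; Felix Martin has 2; Xiulan Quinn has 2; Delia Park has 1; Joris Jones has 3; Zaid Ferrari has 1; Priya Abara has 2; Pia Ueda has 1. The largest is 3, held by Joris Jones.

Joris Jones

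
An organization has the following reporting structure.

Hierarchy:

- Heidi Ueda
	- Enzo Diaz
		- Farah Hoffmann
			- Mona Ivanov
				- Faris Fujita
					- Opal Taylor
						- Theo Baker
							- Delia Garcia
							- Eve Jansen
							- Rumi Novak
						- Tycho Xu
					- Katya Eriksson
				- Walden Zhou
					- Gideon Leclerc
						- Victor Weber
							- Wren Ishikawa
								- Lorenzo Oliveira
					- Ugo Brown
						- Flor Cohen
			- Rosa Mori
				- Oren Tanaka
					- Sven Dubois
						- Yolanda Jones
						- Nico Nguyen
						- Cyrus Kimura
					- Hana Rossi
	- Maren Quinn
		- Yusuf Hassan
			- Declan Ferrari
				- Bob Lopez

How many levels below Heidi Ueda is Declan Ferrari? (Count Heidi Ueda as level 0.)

3

Chain from Declan Ferrari up to Heidi Ueda: Declan Ferrari → Yusuf Hassan → Maren Quinn → Heidi Ueda. That is 3 steps up, so Declan Ferrari is 3 levels below Heidi Ueda.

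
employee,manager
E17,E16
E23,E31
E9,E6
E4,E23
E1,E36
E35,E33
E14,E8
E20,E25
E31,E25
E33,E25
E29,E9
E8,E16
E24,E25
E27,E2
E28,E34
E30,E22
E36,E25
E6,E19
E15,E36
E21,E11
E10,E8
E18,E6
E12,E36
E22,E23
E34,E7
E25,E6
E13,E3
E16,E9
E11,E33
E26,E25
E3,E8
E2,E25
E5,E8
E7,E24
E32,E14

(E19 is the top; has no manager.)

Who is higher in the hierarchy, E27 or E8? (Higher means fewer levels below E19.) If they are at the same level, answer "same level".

Both E27 and E8 are 4 levels below E19.

same level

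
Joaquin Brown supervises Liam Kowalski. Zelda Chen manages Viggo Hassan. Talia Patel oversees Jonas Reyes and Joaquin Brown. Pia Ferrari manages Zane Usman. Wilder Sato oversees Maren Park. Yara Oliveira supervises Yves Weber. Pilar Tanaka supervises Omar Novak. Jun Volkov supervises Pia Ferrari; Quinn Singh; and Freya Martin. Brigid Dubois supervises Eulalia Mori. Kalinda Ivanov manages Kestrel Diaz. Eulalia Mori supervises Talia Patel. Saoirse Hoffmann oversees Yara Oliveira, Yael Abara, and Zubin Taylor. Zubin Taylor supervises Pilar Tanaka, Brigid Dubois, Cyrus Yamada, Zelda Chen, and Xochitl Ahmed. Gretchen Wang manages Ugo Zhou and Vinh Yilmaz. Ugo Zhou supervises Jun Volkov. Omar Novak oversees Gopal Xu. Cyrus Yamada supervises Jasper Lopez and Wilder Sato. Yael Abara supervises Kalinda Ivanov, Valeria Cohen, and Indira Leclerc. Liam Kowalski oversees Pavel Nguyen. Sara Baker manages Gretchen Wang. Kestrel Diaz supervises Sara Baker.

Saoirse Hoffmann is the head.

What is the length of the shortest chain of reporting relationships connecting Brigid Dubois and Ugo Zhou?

8

Brigid Dubois is 2 levels below Saoirse Hoffmann, and Ugo Zhou is 6 levels below Saoirse Hoffmann (their lowest common manager). The shortest path runs up from Brigid Dubois to Saoirse Hoffmann and back down to Ugo Zhou: 2 + 6 = 8 links.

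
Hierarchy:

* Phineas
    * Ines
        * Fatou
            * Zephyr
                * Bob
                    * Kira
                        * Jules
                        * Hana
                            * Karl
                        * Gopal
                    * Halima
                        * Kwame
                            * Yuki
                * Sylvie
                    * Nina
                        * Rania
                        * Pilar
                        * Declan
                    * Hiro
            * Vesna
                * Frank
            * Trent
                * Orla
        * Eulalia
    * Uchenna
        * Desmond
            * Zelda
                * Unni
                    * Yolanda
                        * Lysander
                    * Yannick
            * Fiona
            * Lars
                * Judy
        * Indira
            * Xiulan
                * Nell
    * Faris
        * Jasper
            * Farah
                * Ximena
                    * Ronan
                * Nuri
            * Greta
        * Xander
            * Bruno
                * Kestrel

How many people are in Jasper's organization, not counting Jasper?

5

Jasper directly manages Farah, Greta. Under Farah: Nuri, Ximena, Ronan (3). Greta has no reports. So Jasper's organization is 2 direct reports plus everyone under them: 4 + 1 = 5.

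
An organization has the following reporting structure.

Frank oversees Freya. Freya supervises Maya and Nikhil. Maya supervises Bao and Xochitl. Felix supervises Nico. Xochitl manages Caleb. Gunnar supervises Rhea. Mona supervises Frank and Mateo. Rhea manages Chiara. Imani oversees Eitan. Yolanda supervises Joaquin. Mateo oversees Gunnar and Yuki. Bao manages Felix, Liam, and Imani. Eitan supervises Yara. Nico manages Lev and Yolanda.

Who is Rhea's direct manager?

Gunnar

Rhea reports directly to Gunnar.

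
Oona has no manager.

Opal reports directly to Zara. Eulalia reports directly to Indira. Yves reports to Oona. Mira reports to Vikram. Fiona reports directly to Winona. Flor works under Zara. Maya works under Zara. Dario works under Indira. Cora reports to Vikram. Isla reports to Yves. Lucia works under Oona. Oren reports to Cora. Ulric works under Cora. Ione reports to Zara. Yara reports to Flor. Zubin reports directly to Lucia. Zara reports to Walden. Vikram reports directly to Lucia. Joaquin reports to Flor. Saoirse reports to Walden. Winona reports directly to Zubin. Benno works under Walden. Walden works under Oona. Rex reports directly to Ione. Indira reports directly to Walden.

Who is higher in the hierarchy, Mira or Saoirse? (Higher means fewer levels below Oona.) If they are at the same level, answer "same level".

Saoirse

Mira is 3 levels below Oona; Saoirse is 2. Saoirse is higher.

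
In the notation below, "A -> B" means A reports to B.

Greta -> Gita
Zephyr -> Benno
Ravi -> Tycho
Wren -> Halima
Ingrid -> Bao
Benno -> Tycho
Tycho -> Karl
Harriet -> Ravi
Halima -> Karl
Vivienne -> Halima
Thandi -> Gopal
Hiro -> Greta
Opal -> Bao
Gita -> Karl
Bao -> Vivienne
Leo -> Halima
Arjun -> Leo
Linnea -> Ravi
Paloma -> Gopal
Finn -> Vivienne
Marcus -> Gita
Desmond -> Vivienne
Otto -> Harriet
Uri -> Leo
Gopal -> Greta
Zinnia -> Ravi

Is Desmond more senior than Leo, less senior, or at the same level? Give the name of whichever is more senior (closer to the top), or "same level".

Desmond is 3 levels below Karl; Leo is 2. Leo is higher.

Leo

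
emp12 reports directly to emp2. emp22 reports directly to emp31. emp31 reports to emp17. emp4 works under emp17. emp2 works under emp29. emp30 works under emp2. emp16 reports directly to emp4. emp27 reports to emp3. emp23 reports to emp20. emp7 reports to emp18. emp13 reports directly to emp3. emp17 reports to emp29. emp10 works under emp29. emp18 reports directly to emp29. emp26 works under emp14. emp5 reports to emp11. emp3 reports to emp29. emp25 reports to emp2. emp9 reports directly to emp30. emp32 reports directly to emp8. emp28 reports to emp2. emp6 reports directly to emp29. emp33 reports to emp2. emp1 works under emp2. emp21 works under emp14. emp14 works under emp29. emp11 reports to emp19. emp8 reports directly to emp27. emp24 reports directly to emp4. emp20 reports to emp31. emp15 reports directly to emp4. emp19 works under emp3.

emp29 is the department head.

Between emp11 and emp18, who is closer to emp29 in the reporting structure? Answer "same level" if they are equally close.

emp18

emp11 is 3 levels below emp29; emp18 is 1. emp18 is higher.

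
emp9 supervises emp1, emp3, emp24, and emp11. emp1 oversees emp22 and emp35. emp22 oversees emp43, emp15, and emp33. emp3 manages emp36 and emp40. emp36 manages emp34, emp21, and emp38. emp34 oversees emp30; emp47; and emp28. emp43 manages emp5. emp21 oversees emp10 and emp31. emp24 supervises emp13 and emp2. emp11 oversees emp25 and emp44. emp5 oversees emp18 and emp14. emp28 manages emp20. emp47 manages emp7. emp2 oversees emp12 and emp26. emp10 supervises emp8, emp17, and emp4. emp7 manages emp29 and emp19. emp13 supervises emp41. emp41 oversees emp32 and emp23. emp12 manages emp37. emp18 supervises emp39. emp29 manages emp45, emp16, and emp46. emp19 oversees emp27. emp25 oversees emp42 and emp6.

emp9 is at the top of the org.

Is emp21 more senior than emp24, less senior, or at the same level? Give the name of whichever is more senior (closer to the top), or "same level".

emp21 is 3 levels below emp9; emp24 is 1. emp24 is higher.

emp24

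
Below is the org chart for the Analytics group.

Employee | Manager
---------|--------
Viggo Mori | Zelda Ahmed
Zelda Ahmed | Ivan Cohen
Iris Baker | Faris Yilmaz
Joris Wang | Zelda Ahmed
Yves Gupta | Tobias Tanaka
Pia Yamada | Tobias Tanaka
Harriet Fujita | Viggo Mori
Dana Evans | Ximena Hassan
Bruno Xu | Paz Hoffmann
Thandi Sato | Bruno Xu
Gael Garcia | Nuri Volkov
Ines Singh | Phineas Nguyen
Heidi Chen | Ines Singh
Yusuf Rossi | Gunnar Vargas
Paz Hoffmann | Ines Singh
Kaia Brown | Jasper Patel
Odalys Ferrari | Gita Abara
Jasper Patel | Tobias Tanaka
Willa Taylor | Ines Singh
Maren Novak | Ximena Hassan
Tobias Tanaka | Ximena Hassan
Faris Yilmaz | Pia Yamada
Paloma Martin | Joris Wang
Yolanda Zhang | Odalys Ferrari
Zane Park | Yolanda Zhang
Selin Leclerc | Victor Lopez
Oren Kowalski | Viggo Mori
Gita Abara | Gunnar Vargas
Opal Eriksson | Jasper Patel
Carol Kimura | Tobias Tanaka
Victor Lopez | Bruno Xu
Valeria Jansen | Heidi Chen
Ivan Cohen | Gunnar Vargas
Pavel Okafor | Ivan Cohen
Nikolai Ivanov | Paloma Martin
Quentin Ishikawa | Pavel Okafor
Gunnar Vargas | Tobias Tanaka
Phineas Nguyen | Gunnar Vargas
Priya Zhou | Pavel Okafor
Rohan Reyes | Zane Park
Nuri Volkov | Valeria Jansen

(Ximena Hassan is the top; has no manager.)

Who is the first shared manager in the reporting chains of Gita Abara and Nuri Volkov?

Gunnar Vargas

Gita Abara's chain of managers is Gunnar Vargas, Tobias Tanaka, Ximena Hassan. Nuri Volkov's chain of managers is Valeria Jansen, Heidi Chen, Ines Singh, Phineas Nguyen, Gunnar Vargas, Tobias Tanaka, Ximena Hassan. The first manager that appears in both chains is Gunnar Vargas.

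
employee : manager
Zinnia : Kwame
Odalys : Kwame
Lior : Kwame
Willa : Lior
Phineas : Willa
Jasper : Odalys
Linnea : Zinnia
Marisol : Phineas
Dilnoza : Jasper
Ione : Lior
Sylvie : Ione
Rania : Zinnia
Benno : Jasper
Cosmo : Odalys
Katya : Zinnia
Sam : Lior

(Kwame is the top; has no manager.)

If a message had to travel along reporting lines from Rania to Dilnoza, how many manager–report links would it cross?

Rania is 2 levels below Kwame, and Dilnoza is 3 levels below Kwame (their lowest common manager). The shortest path runs up from Rania to Kwame and back down to Dilnoza: 2 + 3 = 5 links.

5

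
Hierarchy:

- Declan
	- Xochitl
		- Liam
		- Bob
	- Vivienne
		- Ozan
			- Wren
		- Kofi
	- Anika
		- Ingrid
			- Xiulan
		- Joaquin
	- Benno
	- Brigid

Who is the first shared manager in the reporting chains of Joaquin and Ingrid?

Anika

Joaquin's chain of managers is Anika, Declan. Ingrid's chain of managers is Anika, Declan. The first manager that appears in both chains is Anika.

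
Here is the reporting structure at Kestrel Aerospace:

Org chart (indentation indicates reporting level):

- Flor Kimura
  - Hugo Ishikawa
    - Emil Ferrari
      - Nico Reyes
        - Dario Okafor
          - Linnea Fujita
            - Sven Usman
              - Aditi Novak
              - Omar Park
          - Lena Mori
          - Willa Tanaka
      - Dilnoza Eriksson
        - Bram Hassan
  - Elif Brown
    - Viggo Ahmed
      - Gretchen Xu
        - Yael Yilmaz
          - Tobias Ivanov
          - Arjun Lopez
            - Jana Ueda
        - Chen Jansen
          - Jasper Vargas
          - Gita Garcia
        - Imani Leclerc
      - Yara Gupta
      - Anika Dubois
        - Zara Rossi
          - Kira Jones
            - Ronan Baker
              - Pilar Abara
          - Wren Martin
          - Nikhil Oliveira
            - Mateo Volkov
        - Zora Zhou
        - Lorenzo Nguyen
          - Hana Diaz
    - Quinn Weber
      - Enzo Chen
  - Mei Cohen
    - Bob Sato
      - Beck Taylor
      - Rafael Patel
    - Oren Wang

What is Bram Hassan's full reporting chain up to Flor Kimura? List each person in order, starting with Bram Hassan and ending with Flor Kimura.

Bram Hassan -> Dilnoza Eriksson -> Emil Ferrari -> Hugo Ishikawa -> Flor Kimura

Bram Hassan reports to Dilnoza Eriksson. Dilnoza Eriksson reports to Emil Ferrari. Emil Ferrari reports to Hugo Ishikawa. Hugo Ishikawa reports to Flor Kimura. Flor Kimura is at the top.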